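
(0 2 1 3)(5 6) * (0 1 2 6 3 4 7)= (0 6 5 3 1 4 7)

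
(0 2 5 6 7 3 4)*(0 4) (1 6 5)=(0 2 1 6 7 3) 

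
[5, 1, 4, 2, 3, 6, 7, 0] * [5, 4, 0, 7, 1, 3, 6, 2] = [3, 4, 1, 0, 7, 6, 2, 5]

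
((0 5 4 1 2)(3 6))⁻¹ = (0 2 1 4 5)(3 6)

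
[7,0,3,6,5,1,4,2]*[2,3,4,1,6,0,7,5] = [5,2,1,7,0,3,6,4]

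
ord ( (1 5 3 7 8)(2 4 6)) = 15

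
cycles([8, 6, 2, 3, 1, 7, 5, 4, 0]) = (0 8)(1 6 5 7 4)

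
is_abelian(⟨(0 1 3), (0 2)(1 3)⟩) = no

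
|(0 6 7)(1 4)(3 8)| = 6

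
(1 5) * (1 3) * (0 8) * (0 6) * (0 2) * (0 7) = (0 8 6 2 7)(1 5 3)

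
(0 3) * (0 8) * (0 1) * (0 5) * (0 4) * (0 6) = (0 3 8 1 5 4 6)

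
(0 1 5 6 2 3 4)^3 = (0 6 4 5 3 1 2)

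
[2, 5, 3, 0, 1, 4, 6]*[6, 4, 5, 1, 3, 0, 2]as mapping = [0→5, 1→0, 2→1, 3→6, 4→4, 5→3, 6→2]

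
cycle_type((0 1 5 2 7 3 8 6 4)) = 9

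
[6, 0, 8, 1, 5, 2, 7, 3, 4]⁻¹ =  [1, 3, 5, 7, 8, 4, 0, 6, 2]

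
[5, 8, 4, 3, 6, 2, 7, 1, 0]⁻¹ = [8, 7, 5, 3, 2, 0, 4, 6, 1]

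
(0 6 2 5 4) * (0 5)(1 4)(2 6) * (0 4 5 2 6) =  (0 6)(1 5)(2 4)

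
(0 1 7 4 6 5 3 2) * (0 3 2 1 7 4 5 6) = (0 7 5 2 3 1 4)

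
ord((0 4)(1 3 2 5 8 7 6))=14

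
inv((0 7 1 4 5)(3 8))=(0 5 4 1 7)(3 8)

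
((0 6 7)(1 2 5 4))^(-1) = (0 7 6)(1 4 5 2)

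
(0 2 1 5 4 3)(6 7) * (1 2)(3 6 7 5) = (0 1 3)(4 6 5)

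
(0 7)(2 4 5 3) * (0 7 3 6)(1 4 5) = (0 3 2 5 6)(1 4)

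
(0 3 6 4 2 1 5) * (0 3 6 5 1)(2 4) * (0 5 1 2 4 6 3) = (0 3 1 2 5)(4 6)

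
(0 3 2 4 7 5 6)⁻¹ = (0 6 5 7 4 2 3)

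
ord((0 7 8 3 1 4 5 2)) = 8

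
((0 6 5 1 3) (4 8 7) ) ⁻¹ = (0 3 1 5 6) (4 7 8) 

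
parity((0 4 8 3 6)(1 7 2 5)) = odd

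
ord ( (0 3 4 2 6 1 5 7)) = 8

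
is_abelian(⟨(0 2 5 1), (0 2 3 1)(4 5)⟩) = no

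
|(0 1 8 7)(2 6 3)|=12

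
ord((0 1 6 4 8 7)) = 6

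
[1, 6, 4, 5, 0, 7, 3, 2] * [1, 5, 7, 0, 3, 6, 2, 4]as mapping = [0→5, 1→2, 2→3, 3→6, 4→1, 5→4, 6→0, 7→7]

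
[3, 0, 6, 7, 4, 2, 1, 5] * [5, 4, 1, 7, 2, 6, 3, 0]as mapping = [0→7, 1→5, 2→3, 3→0, 4→2, 5→1, 6→4, 7→6]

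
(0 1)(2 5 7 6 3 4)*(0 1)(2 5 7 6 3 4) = (2 7 3)(4 5 6)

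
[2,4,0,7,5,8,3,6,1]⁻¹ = [2,8,0,6,1,4,7,3,5]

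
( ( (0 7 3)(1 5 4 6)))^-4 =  (0 3 7)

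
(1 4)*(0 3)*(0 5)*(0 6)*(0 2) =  (0 3 5 6 2)(1 4)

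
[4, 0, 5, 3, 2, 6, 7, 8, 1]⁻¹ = [1, 8, 4, 3, 0, 2, 5, 6, 7]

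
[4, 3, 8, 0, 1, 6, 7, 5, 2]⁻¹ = [3, 4, 8, 1, 0, 7, 5, 6, 2]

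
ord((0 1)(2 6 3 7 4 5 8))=14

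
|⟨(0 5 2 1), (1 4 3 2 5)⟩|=720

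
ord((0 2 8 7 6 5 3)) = 7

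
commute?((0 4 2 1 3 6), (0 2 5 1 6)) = no:(0 4 2 1 3 6) * (0 2 5 1 6) = (0 4 5 1 3)(2 6), (0 2 5 1 6) * (0 4 2 1 3 6) = (0 1)(2 5 3 6 4)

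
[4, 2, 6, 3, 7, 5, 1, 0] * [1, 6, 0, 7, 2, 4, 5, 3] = [2, 0, 5, 7, 3, 4, 6, 1]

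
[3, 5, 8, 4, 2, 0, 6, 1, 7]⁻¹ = [5, 7, 4, 0, 3, 1, 6, 8, 2]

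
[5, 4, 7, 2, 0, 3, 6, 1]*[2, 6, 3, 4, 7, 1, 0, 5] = [1, 7, 5, 3, 2, 4, 0, 6]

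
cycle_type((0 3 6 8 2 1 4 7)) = 8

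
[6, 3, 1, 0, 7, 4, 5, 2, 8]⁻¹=[3, 2, 7, 1, 5, 6, 0, 4, 8]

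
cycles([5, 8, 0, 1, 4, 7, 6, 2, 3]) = (0 5 7 2)(1 8 3)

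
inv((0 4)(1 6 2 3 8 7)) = (0 4)(1 7 8 3 2 6)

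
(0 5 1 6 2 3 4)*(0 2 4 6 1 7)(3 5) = (0 3 6 4 2 5 7)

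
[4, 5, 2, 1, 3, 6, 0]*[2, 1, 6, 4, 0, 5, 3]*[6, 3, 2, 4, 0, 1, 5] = [6, 1, 5, 3, 0, 4, 2]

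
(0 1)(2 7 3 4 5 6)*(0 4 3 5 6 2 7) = (0 1 4 6 7 5 2)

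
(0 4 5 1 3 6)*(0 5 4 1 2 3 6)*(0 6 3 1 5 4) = (0 5 2 1 3 6 4)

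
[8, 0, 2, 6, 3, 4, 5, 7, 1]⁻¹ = [1, 8, 2, 4, 5, 6, 3, 7, 0]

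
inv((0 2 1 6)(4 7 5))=(0 6 1 2)(4 5 7)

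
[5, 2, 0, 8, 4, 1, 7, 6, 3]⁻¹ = [2, 5, 1, 8, 4, 0, 7, 6, 3]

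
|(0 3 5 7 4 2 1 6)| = 8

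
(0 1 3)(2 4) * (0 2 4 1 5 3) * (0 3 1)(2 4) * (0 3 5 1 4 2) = (0 1 5 4)(2 3)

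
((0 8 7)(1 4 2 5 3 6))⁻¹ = (0 7 8)(1 6 3 5 2 4)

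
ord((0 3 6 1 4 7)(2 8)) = 6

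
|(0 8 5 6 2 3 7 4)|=8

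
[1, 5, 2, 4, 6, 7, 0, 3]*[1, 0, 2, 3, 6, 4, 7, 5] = [0, 4, 2, 6, 7, 5, 1, 3]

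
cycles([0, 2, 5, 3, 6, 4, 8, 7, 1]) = (1 2 5 4 6 8)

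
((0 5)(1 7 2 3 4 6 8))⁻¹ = (0 5)(1 8 6 4 3 2 7)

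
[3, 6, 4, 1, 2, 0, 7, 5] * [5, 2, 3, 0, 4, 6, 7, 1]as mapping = [0→0, 1→7, 2→4, 3→2, 4→3, 5→5, 6→1, 7→6]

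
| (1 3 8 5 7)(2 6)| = 10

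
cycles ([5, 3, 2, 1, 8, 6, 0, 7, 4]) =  (0 5 6)(1 3)(4 8)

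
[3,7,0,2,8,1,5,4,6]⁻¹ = [2,5,3,0,7,6,8,1,4]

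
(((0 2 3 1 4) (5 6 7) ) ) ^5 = (5 7 6) 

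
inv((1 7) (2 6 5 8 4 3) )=(1 7) (2 3 4 8 5 6) 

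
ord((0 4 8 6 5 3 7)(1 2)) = 14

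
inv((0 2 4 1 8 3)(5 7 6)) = (0 3 8 1 4 2)(5 6 7)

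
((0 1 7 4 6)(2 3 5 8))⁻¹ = (0 6 4 7 1)(2 8 5 3)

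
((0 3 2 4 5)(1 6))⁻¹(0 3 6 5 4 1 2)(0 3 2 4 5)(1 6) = (0 5 6 4 3 2 1)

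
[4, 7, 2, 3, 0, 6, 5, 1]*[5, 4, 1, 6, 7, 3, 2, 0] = [7, 0, 1, 6, 5, 2, 3, 4]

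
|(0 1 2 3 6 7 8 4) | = 8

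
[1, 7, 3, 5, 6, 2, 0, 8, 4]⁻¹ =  [6, 0, 5, 2, 8, 3, 4, 1, 7]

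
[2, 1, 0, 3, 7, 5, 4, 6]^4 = [0, 1, 2, 3, 7, 5, 4, 6]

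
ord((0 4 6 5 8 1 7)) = 7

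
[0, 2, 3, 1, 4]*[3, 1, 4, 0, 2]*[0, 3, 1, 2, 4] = [2, 4, 0, 3, 1]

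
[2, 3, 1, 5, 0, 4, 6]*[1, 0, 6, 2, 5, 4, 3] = [6, 2, 0, 4, 1, 5, 3]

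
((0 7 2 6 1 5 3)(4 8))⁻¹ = (0 3 5 1 6 2 7)(4 8)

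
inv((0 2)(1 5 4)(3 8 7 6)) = (0 2)(1 4 5)(3 6 7 8)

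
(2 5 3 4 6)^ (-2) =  (2 4 5 6 3)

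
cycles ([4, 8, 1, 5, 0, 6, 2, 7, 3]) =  (0 4)(1 8 3 5 6 2)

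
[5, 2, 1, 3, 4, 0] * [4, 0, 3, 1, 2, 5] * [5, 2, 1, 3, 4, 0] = [0, 3, 5, 2, 1, 4]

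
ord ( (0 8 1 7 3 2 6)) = 7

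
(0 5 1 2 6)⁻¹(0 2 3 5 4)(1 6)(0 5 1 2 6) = (0 2)(1 4 5 6 3)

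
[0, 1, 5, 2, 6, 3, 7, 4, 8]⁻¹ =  [0, 1, 3, 5, 7, 2, 4, 6, 8]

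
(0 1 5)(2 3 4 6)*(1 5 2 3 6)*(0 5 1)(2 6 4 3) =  (0 1 6 2 4)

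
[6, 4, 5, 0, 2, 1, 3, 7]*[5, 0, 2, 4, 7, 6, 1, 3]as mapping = [0→1, 1→7, 2→6, 3→5, 4→2, 5→0, 6→4, 7→3]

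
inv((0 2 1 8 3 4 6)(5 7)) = (0 6 4 3 8 1 2)(5 7)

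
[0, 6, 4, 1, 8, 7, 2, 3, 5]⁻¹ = [0, 3, 6, 7, 2, 8, 1, 5, 4]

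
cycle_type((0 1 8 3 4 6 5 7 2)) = 9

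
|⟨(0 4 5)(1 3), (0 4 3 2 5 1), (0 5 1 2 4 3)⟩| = 720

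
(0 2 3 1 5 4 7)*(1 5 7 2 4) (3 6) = (0 4 2 6 3 5 1 7) 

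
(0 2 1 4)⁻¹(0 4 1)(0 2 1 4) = (0 4 2)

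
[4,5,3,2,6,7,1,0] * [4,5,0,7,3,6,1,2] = [3,6,7,0,1,2,5,4]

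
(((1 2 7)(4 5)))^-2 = (1 2 7)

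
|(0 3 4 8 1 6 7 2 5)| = 9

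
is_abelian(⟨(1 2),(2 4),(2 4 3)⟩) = no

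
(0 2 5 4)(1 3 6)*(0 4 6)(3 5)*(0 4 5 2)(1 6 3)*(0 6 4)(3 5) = (0 6 4 3)(1 2)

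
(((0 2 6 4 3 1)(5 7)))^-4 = (0 6 3)(1 2 4)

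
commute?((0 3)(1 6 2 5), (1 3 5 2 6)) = no:(0 3)(1 6 2 5)*(1 3 5 2 6) = (0 5 3), (1 3 5 2 6)*(0 3)(1 6 2 5) = (0 3 1)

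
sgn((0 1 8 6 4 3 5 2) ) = -1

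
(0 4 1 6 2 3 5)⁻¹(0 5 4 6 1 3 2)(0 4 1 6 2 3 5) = (0 1 2 6 5 3 4)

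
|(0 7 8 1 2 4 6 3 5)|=9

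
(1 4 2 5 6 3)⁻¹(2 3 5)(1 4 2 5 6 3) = (1 6 5)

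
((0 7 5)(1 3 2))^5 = (0 5 7)(1 2 3)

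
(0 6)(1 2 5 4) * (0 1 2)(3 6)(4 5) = (0 3 6 1)(2 4)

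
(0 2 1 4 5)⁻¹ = (0 5 4 1 2)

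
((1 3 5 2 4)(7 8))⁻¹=(1 4 2 5 3)(7 8)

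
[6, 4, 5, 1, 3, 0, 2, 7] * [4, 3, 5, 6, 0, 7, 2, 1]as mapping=[0→2, 1→0, 2→7, 3→3, 4→6, 5→4, 6→5, 7→1]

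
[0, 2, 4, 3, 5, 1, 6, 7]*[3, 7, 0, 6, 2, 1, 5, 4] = [3, 0, 2, 6, 1, 7, 5, 4]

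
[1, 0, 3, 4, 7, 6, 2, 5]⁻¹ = [1, 0, 6, 2, 3, 7, 5, 4]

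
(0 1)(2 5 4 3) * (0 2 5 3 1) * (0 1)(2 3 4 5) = (0 1 3 2 4)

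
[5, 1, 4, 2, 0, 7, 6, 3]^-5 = [5, 1, 4, 2, 0, 7, 6, 3]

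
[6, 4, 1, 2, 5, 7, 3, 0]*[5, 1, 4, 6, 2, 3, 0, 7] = [0, 2, 1, 4, 3, 7, 6, 5]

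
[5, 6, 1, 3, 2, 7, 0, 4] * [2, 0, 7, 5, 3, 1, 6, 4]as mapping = [0→1, 1→6, 2→0, 3→5, 4→7, 5→4, 6→2, 7→3]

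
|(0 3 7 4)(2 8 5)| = 12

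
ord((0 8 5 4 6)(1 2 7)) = 15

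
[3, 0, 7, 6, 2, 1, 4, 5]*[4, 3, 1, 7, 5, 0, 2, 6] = [7, 4, 6, 2, 1, 3, 5, 0]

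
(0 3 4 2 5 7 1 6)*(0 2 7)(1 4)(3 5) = (0 5)(1 6 2 3)(4 7)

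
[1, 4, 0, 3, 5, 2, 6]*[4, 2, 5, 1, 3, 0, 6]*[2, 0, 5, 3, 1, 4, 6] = [5, 3, 1, 0, 2, 4, 6]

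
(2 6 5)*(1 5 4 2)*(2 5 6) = (1 6 4 5)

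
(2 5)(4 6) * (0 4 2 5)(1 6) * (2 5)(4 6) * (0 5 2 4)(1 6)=(0 1)(2 5 4 6)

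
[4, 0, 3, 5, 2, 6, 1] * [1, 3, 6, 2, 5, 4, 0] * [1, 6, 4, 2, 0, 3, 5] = [3, 6, 4, 0, 5, 1, 2]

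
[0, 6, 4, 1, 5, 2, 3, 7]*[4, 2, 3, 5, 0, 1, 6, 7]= [4, 6, 0, 2, 1, 3, 5, 7] 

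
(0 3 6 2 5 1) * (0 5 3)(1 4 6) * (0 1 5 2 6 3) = (0 1 2)(3 5 4)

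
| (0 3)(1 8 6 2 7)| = 10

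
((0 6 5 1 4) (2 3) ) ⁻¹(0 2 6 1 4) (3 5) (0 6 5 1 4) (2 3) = (0 6 3 5 4) (1 2) 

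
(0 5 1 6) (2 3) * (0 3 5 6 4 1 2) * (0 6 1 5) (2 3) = (0 1 4 5 3 6 2) 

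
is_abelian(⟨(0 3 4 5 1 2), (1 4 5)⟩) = no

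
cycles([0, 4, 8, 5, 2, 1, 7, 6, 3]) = (1 4 2 8 3 5)(6 7)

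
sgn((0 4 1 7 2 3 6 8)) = -1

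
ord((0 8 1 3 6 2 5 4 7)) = 9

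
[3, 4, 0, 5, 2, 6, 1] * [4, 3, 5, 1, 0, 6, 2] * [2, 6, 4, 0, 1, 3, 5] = [6, 2, 1, 5, 3, 4, 0]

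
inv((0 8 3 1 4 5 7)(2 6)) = (0 7 5 4 1 3 8)(2 6)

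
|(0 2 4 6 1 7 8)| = 7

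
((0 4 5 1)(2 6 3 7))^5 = (0 4 5 1)(2 6 3 7)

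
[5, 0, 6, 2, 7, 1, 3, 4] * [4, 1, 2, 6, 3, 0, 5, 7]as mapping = [0→0, 1→4, 2→5, 3→2, 4→7, 5→1, 6→6, 7→3]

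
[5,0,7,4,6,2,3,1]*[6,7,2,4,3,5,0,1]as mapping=[0→5,1→6,2→1,3→3,4→0,5→2,6→4,7→7]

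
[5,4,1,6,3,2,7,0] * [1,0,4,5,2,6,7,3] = [6,2,0,7,5,4,3,1]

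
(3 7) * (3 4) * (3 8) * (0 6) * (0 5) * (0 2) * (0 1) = (0 6 5 2 1)(3 7 4 8)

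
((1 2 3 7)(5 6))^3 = (1 7 3 2)(5 6)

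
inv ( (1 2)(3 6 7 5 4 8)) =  (1 2)(3 8 4 5 7 6)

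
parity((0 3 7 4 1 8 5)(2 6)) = odd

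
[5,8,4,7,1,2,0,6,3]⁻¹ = [6,4,5,8,2,0,7,3,1]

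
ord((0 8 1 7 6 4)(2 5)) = 6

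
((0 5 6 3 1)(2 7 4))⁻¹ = (0 1 3 6 5)(2 4 7)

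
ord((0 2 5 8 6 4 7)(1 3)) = 14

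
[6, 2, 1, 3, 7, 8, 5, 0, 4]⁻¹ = [7, 2, 1, 3, 8, 6, 0, 4, 5]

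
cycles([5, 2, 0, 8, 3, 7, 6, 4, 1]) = (0 5 7 4 3 8 1 2)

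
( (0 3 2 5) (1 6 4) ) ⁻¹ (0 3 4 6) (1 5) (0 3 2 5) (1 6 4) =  (0 6) (1 4 3 2) 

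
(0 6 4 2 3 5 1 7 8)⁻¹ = (0 8 7 1 5 3 2 4 6)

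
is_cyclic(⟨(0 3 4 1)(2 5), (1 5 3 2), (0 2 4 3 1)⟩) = no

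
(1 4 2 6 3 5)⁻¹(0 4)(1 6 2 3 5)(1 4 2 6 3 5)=(0 2)(1 4 3 6 5)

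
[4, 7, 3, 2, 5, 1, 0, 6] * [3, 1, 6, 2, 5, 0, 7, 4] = [5, 4, 2, 6, 0, 1, 3, 7]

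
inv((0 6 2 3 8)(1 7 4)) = (0 8 3 2 6)(1 4 7)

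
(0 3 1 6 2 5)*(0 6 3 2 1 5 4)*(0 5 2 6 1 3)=(0 6 3 2 4 5 1)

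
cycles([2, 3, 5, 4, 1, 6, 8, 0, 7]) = (0 2 5 6 8 7)(1 3 4)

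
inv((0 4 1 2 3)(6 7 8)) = (0 3 2 1 4)(6 8 7)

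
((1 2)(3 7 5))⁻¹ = (1 2)(3 5 7)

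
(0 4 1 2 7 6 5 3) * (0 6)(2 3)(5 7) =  (0 4 1 3 6 7)(2 5)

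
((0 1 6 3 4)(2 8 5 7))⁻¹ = (0 4 3 6 1)(2 7 5 8)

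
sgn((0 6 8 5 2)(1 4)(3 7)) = 1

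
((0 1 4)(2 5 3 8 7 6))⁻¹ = (0 4 1)(2 6 7 8 3 5)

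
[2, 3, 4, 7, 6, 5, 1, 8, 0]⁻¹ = [8, 6, 0, 1, 2, 5, 4, 3, 7]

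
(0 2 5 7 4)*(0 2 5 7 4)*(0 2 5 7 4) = (0 7 2 4 5)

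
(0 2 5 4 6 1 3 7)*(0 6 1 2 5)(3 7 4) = (0 5 3 4 1 7 6 2)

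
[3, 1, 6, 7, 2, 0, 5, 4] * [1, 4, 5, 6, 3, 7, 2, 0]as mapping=[0→6, 1→4, 2→2, 3→0, 4→5, 5→1, 6→7, 7→3]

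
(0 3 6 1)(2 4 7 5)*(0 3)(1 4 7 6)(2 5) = (1 3)(2 7)(4 6)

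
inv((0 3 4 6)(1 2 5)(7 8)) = (0 6 4 3)(1 5 2)(7 8)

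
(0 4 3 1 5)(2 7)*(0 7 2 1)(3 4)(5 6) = (0 3)(1 6 5 7)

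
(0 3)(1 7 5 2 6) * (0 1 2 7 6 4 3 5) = (0 5 7)(1 6 2 4 3)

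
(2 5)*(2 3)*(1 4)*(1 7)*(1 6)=(1 4 7 6)(2 5 3)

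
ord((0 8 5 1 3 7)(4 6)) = 6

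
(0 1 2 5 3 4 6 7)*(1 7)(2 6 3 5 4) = (0 7)(1 6)(2 4 3)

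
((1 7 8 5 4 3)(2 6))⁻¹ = (1 3 4 5 8 7)(2 6)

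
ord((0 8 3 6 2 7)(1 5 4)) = 6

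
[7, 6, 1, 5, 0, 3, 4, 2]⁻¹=[4, 2, 7, 5, 6, 3, 1, 0]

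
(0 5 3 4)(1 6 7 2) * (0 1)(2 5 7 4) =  (0 7 5 3 2)(1 6 4)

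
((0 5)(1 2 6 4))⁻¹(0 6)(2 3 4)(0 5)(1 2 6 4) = (1 6 3)(4 5)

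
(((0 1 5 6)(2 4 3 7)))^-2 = (0 5)(1 6)(2 3)(4 7)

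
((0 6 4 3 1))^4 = (0 1 3 4 6)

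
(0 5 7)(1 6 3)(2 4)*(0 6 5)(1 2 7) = (1 5)(2 4 7 6 3)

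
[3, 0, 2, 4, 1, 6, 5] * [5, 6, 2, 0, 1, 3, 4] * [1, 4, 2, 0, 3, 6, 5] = [1, 6, 2, 4, 5, 3, 0]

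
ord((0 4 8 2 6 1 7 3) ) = 8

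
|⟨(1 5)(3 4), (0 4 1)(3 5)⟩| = 120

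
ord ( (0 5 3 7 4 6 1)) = 7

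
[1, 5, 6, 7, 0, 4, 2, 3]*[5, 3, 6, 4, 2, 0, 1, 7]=[3, 0, 1, 7, 5, 2, 6, 4]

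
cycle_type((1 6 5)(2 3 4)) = 3^2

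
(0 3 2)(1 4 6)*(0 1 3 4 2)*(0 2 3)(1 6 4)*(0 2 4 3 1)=(2 6)(3 4)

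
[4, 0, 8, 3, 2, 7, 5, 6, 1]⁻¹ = [1, 8, 4, 3, 0, 6, 7, 5, 2]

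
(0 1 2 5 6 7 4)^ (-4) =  (0 5 4 2 7 1 6)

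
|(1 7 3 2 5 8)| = 6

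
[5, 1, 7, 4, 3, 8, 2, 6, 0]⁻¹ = [8, 1, 6, 4, 3, 0, 7, 2, 5]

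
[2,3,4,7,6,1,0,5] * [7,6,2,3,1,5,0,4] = [2,3,1,4,0,6,7,5]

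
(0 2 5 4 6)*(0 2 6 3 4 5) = (0 6 2) (3 4) 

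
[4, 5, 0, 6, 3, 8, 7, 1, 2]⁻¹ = [2, 7, 8, 4, 0, 1, 3, 6, 5]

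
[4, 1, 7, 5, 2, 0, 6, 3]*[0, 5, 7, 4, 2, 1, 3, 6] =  [2, 5, 6, 1, 7, 0, 3, 4]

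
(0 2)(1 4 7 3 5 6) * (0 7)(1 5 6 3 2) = (0 1 4)(2 7)(3 6 5)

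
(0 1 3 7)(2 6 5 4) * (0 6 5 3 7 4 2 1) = (1 7 6 3 4)(2 5)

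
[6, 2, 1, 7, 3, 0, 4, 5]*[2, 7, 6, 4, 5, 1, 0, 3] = [0, 6, 7, 3, 4, 2, 5, 1]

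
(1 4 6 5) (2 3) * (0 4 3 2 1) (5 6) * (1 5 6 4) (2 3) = (0 1 2 3 5) (4 6) 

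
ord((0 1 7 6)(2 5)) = 4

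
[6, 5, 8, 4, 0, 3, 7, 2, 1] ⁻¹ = [4, 8, 7, 5, 3, 1, 0, 6, 2] 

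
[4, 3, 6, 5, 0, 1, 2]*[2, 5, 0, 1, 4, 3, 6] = [4, 1, 6, 3, 2, 5, 0]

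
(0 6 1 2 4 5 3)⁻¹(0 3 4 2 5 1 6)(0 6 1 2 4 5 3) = (0 5 4 3 2 1 6)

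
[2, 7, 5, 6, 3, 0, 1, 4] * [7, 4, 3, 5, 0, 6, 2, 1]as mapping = [0→3, 1→1, 2→6, 3→2, 4→5, 5→7, 6→4, 7→0]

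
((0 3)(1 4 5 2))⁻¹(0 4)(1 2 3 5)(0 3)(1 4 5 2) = (0 2 4 1)(3 5)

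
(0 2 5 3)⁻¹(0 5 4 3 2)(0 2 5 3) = (0 5 2 3 4)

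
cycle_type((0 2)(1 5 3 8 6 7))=2.6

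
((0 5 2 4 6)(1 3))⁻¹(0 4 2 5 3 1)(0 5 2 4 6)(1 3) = (1 3 5 6 4 2)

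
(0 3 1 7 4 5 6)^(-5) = (0 1 4 6 3 7 5)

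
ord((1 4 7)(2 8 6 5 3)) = 15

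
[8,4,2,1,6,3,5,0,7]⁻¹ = [7,3,2,5,1,6,4,8,0]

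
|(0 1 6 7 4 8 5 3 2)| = 9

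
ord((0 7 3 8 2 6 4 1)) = 8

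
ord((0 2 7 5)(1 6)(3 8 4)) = 12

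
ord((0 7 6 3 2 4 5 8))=8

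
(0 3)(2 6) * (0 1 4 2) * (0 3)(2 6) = (1 4 6 3)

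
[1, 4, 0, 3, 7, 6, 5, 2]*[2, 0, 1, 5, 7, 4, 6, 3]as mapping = [0→0, 1→7, 2→2, 3→5, 4→3, 5→6, 6→4, 7→1]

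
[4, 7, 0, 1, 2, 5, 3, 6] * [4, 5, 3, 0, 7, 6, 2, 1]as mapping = [0→7, 1→1, 2→4, 3→5, 4→3, 5→6, 6→0, 7→2]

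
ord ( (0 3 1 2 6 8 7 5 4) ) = 9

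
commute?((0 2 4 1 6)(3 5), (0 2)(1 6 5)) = no:(0 2 4 1 6)(3 5)*(0 2)(1 6 5) = (1 5 3)(2 4 6), (0 2)(1 6 5)*(0 2 4 1 6)(3 5) = (0 4 1)(3 5 6)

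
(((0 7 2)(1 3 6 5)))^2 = (0 2 7)(1 6)(3 5)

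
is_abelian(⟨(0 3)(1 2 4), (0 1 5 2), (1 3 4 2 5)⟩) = no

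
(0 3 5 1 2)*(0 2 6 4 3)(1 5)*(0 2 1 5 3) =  (0 2 1 6 4)(3 5)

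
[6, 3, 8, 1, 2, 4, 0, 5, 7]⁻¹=[6, 3, 4, 1, 5, 7, 0, 8, 2]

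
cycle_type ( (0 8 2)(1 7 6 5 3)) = 3.5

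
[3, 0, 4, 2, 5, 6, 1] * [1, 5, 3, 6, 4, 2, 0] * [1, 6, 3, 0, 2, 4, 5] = [5, 6, 2, 0, 3, 1, 4]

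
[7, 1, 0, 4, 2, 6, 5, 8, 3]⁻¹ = [2, 1, 4, 8, 3, 6, 5, 0, 7]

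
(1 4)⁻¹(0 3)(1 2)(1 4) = (0 3)(2 4)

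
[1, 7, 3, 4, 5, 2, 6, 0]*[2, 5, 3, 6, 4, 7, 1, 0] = [5, 0, 6, 4, 7, 3, 1, 2]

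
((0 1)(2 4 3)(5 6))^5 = (0 1)(2 3 4)(5 6)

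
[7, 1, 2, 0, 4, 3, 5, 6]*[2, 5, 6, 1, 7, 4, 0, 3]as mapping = [0→3, 1→5, 2→6, 3→2, 4→7, 5→1, 6→4, 7→0]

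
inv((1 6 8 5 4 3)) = (1 3 4 5 8 6)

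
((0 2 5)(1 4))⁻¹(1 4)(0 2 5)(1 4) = (1 4)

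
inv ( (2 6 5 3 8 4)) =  (2 4 8 3 5 6)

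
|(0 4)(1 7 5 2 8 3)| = 6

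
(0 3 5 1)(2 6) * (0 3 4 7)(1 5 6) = (0 4 7)(1 3 6 2)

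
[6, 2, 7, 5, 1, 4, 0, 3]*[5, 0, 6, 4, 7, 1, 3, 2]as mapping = [0→3, 1→6, 2→2, 3→1, 4→0, 5→7, 6→5, 7→4]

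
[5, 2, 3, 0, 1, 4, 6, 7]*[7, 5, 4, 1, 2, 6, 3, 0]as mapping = [0→6, 1→4, 2→1, 3→7, 4→5, 5→2, 6→3, 7→0]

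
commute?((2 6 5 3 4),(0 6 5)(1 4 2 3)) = no:(2 6 5 3 4)*(0 6 5)(1 4 2 3) = (0 6)(1 4 3 2 5),(0 6 5)(1 4 2 3)*(2 6 5 3 4) = (0 5)(1 2 4 6 3)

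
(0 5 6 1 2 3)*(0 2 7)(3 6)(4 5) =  (0 4 5 3 2 6 1 7)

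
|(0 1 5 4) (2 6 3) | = 12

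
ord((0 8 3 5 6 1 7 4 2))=9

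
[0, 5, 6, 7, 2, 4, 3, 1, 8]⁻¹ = [0, 7, 4, 6, 5, 1, 2, 3, 8]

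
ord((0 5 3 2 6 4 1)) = 7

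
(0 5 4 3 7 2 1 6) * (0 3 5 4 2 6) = (0 4 5 2 1)(3 7 6)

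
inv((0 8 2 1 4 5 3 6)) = (0 6 3 5 4 1 2 8)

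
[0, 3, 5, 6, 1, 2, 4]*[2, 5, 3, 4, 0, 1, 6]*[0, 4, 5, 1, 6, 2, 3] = [5, 6, 4, 3, 2, 1, 0]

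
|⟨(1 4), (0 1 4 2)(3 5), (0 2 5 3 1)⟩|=720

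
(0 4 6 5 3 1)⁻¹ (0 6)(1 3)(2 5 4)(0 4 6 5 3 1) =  (0 1)(2 3 6)(4 5)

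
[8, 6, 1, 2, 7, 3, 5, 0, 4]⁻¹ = [7, 2, 3, 5, 8, 6, 1, 4, 0]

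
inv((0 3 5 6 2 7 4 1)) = (0 1 4 7 2 6 5 3)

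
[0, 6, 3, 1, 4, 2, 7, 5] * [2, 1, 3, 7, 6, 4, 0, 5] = [2, 0, 7, 1, 6, 3, 5, 4]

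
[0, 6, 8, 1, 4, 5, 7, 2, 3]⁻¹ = [0, 3, 7, 8, 4, 5, 1, 6, 2]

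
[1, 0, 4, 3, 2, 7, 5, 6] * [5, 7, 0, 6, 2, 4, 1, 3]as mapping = [0→7, 1→5, 2→2, 3→6, 4→0, 5→3, 6→4, 7→1]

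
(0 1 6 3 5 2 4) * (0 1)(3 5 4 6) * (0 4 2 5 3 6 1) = (0 4)(1 6 3 2)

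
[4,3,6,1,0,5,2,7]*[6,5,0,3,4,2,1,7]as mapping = [0→4,1→3,2→1,3→5,4→6,5→2,6→0,7→7]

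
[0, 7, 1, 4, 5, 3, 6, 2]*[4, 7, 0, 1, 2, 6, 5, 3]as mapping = [0→4, 1→3, 2→7, 3→2, 4→6, 5→1, 6→5, 7→0]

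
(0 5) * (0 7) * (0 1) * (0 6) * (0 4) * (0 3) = (0 5 7 1 6 4 3)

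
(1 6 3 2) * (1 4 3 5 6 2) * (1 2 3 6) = (1 3 2 4 6 5)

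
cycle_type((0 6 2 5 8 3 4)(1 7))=2.7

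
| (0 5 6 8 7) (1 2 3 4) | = 20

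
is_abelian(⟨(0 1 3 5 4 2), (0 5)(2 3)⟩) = no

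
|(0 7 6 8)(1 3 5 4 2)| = 20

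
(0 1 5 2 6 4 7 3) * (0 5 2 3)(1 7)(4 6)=(0 7)(1 2 4)(3 5)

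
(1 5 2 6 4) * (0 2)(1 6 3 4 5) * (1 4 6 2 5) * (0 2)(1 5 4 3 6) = (0 4)(1 3)(2 6 5)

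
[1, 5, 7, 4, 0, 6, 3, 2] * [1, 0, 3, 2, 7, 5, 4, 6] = [0, 5, 6, 7, 1, 4, 2, 3]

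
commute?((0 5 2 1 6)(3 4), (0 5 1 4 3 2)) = no:(0 5 2 1 6)(3 4)*(0 5 1 4 3 2) = (0 1 6 5)(2 4), (0 5 1 4 3 2)*(0 5 2 1 6)(3 4) = (0 2 5 6)(1 3)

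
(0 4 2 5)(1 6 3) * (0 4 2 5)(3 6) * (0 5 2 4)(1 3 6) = (0 4 2 5)(1 6)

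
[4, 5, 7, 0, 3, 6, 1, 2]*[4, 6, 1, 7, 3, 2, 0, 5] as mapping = [0→3, 1→2, 2→5, 3→4, 4→7, 5→0, 6→6, 7→1] 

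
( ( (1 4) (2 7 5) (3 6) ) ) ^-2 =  (2 7 5) 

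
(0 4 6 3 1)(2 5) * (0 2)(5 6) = (0 4 5)(1 2 6 3)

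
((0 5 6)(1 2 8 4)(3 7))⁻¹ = (0 6 5)(1 4 8 2)(3 7)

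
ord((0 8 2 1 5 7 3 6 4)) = 9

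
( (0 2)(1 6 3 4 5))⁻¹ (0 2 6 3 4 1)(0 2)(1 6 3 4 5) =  (0 3 4 5 6 2)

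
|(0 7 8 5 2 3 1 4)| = 8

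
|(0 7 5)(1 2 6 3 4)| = 15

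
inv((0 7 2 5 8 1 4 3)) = (0 3 4 1 8 5 2 7)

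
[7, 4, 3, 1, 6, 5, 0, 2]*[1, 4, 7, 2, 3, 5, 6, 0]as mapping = [0→0, 1→3, 2→2, 3→4, 4→6, 5→5, 6→1, 7→7]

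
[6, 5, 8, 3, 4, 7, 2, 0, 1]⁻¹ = [7, 8, 6, 3, 4, 1, 0, 5, 2]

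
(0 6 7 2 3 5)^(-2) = (0 3 7)(2 6 5)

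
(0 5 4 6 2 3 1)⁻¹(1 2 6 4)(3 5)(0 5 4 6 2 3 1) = (0 3 2 6)(1 4)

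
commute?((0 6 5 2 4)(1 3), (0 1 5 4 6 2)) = no:(0 6 5 2 4)(1 3)*(0 1 5 4 6 2) = (0 2 6 4 1 3 5), (0 1 5 4 6 2)*(0 6 5 2 4)(1 3) = (0 3 1 2 6 4 5)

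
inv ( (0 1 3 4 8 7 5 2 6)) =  (0 6 2 5 7 8 4 3 1)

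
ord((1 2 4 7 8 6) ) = 6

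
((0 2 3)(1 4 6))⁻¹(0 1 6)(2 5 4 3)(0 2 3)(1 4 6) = (0 3 5 6)(1 2 4)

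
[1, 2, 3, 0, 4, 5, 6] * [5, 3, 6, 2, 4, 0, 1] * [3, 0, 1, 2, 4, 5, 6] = [2, 6, 1, 5, 4, 3, 0]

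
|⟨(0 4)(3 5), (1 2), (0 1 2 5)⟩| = 720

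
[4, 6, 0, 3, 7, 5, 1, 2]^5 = [4, 6, 0, 3, 7, 5, 1, 2]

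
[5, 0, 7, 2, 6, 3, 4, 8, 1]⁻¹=[1, 8, 3, 5, 6, 0, 4, 2, 7]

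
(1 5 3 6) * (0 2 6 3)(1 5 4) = (0 2 6 5)(1 4)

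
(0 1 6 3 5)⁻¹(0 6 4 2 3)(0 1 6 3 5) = (1 3 4 2 5)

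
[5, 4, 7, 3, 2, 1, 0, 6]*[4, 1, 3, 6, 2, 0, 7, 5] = [0, 2, 5, 6, 3, 1, 4, 7]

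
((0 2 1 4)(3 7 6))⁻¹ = (0 4 1 2)(3 6 7)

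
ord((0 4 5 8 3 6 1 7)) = 8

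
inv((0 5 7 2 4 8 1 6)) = (0 6 1 8 4 2 7 5)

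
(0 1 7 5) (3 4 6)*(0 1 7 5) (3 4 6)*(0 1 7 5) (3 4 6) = (0 5 7 1) 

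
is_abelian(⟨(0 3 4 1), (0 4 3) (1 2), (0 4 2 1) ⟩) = no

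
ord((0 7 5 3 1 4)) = 6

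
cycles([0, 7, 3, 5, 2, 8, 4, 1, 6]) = (1 7) (2 3 5 8 6 4) 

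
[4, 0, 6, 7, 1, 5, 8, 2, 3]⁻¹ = [1, 4, 7, 8, 0, 5, 2, 3, 6]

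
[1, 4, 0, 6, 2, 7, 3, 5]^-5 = [2, 0, 4, 6, 1, 7, 3, 5]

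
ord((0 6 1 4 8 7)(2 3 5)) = 6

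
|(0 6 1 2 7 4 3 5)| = 8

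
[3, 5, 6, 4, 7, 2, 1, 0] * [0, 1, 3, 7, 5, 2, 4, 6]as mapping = [0→7, 1→2, 2→4, 3→5, 4→6, 5→3, 6→1, 7→0]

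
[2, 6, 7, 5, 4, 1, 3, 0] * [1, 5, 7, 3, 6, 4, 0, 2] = [7, 0, 2, 4, 6, 5, 3, 1]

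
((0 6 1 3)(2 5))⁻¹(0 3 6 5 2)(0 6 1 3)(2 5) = (0 1 2 5 6)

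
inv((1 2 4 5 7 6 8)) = (1 8 6 7 5 4 2)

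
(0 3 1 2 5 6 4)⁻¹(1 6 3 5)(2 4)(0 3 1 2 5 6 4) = (0 5)(1 6 2 4)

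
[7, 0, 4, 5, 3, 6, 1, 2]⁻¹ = [1, 6, 7, 4, 2, 3, 5, 0]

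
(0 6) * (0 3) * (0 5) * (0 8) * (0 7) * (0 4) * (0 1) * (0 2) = (0 6 3 5 8 7 4 1 2)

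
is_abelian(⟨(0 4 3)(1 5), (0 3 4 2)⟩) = no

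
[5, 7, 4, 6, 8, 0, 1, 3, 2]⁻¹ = [5, 6, 8, 7, 2, 0, 3, 1, 4]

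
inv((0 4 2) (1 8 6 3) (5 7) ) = (0 2 4) (1 3 6 8) (5 7) 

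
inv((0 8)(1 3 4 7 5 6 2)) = (0 8)(1 2 6 5 7 4 3)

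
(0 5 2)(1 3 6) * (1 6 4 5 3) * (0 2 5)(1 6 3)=(0 1 6 3 4)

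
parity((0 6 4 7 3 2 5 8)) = odd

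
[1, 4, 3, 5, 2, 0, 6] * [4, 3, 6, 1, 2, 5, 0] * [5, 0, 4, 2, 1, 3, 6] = [2, 4, 0, 3, 6, 1, 5]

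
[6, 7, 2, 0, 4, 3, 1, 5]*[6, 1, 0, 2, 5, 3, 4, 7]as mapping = [0→4, 1→7, 2→0, 3→6, 4→5, 5→2, 6→1, 7→3]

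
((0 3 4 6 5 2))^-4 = (0 4 5)(2 3 6)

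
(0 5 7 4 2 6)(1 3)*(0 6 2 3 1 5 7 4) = (0 7)(3 5 4)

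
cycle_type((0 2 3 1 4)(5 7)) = 2.5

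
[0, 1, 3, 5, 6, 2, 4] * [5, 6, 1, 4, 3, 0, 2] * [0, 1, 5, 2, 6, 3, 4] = [3, 4, 6, 0, 5, 1, 2]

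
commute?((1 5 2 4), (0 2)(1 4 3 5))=no:(1 5 2 4)*(0 2)(1 4 3 5)=(0 2 3 5), (0 2)(1 4 3 5)*(1 5 2 4)=(0 4 3 2)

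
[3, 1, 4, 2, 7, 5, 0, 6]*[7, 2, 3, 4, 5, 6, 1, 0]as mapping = [0→4, 1→2, 2→5, 3→3, 4→0, 5→6, 6→7, 7→1]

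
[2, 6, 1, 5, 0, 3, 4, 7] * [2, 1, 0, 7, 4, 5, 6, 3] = [0, 6, 1, 5, 2, 7, 4, 3]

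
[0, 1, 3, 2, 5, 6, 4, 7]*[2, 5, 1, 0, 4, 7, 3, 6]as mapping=[0→2, 1→5, 2→0, 3→1, 4→7, 5→3, 6→4, 7→6]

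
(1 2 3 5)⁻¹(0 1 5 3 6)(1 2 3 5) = (0 2 1 5 6)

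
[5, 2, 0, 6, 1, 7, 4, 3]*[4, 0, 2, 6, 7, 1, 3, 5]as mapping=[0→1, 1→2, 2→4, 3→3, 4→0, 5→5, 6→7, 7→6]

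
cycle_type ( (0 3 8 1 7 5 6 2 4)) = 9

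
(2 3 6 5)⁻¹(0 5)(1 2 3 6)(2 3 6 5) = (0 2)(1 3 6 5)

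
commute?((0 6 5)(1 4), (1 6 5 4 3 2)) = no:(0 6 5)(1 4)*(1 6 5 4 3 2) = (0 5)(1 3 2)(4 6), (1 6 5 4 3 2)*(0 6 5)(1 4) = (0 6)(1 5)(2 4 3)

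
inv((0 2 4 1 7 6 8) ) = (0 8 6 7 1 4 2) 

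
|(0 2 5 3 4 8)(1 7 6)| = 6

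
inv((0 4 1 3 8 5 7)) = (0 7 5 8 3 1 4)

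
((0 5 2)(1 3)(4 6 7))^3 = (1 3)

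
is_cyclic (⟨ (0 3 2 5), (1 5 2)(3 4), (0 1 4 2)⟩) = no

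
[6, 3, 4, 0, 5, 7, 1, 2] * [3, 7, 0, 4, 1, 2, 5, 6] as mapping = [0→5, 1→4, 2→1, 3→3, 4→2, 5→6, 6→7, 7→0] 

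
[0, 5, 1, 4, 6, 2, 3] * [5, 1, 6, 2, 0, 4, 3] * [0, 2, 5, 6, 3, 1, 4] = [1, 3, 2, 0, 6, 4, 5]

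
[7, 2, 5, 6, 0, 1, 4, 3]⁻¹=[4, 5, 1, 7, 6, 2, 3, 0]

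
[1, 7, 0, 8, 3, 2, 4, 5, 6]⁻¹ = [2, 0, 5, 4, 6, 7, 8, 1, 3]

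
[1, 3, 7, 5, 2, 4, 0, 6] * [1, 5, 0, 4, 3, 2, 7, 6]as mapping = [0→5, 1→4, 2→6, 3→2, 4→0, 5→3, 6→1, 7→7]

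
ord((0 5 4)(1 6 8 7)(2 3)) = 12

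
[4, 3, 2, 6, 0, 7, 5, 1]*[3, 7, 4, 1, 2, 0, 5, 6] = [2, 1, 4, 5, 3, 6, 0, 7]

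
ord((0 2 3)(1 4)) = 6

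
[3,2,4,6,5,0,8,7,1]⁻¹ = [5,8,1,0,2,4,3,7,6]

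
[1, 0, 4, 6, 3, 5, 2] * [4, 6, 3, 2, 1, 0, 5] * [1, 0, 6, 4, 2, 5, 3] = [3, 2, 0, 5, 6, 1, 4]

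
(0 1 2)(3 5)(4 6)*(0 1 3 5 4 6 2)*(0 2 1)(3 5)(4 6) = (0 5 3 6 4 1 2)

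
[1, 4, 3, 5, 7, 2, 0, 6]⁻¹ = [6, 0, 5, 2, 1, 3, 7, 4]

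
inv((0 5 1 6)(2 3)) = (0 6 1 5)(2 3)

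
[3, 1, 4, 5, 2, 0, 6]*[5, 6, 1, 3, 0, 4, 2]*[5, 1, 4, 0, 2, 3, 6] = [0, 6, 5, 2, 1, 3, 4]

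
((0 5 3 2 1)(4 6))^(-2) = (0 2 5 1 3)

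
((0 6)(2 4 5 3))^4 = ()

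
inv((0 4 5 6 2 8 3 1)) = (0 1 3 8 2 6 5 4)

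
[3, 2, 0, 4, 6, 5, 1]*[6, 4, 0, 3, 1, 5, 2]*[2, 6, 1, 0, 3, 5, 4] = [0, 2, 4, 6, 1, 5, 3]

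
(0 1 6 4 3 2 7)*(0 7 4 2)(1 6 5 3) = (0 6 2 4 1 5 3)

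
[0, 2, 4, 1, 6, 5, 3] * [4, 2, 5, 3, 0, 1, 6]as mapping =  [0→4, 1→5, 2→0, 3→2, 4→6, 5→1, 6→3]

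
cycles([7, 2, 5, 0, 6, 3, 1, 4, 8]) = (0 7 4 6 1 2 5 3)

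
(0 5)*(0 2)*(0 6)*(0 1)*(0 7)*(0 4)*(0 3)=(0 5 2 6 1 7 4 3)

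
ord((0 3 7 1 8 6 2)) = 7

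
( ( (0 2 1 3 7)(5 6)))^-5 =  (5 6)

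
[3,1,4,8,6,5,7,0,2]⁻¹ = [7,1,8,0,2,5,4,6,3]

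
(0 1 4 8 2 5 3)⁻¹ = (0 3 5 2 8 4 1)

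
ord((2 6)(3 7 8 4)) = 4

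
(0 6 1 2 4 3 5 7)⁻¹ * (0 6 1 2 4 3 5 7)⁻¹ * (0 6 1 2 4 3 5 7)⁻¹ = (0 3 1 7 4 6 5 2)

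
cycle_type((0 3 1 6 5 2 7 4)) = 8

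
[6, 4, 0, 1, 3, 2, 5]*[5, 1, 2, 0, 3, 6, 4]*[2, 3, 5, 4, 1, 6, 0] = [1, 4, 6, 3, 2, 5, 0]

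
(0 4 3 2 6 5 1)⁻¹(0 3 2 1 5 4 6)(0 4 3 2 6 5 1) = (0 1 3 5 4 2 6)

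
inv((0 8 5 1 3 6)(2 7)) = (0 6 3 1 5 8)(2 7)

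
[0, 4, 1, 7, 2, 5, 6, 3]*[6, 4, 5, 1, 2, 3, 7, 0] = [6, 2, 4, 0, 5, 3, 7, 1]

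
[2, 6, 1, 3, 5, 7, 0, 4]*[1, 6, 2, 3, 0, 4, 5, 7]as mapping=[0→2, 1→5, 2→6, 3→3, 4→4, 5→7, 6→1, 7→0]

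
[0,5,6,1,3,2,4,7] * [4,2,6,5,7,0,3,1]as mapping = [0→4,1→0,2→3,3→2,4→5,5→6,6→7,7→1]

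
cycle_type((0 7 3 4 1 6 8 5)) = 8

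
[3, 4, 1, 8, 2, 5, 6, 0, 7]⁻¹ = [7, 2, 4, 0, 1, 5, 6, 8, 3]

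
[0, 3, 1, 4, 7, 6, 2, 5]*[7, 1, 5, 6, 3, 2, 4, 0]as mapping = [0→7, 1→6, 2→1, 3→3, 4→0, 5→4, 6→5, 7→2]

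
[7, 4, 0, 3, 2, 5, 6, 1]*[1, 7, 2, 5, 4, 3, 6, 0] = [0, 4, 1, 5, 2, 3, 6, 7]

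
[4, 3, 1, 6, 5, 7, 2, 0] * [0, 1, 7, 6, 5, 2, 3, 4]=[5, 6, 1, 3, 2, 4, 7, 0]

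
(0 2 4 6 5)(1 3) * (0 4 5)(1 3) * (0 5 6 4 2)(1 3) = (1 3)(2 6 5)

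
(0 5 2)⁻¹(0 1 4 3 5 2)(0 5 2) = (0 5 1 4 3 2)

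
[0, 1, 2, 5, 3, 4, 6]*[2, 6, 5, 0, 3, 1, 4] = [2, 6, 5, 1, 0, 3, 4]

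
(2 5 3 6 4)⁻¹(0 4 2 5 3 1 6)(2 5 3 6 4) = (0 2 5 3 6 1 4)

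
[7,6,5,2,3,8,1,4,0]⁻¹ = [8,6,3,4,7,2,1,0,5]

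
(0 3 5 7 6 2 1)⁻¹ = (0 1 2 6 7 5 3)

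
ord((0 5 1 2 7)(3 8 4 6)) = 20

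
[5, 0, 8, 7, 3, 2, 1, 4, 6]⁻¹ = [1, 6, 5, 4, 7, 0, 8, 3, 2]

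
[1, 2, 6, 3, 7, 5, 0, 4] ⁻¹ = [6, 0, 1, 3, 7, 5, 2, 4] 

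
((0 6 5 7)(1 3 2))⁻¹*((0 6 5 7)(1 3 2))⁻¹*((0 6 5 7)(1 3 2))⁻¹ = (0 6 5 7)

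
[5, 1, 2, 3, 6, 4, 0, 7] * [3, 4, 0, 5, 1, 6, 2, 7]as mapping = [0→6, 1→4, 2→0, 3→5, 4→2, 5→1, 6→3, 7→7]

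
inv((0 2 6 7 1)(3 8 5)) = (0 1 7 6 2)(3 5 8)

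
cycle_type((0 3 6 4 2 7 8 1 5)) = 9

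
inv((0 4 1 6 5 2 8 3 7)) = (0 7 3 8 2 5 6 1 4)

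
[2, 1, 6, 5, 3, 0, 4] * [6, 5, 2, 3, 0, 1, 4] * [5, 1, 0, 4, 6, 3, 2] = [0, 3, 6, 1, 4, 2, 5]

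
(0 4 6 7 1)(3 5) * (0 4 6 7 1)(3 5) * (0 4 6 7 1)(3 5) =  (0 7 4 1 6)(3 5)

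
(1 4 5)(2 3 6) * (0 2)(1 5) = (0 2 3 6)(1 4)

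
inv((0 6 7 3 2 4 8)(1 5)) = (0 8 4 2 3 7 6)(1 5)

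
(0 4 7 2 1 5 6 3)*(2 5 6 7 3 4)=(0 2 1 6 4 3)(5 7)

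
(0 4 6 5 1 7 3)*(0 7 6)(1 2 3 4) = (0 1 6 5 2 3 7 4)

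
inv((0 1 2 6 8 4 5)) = (0 5 4 8 6 2 1)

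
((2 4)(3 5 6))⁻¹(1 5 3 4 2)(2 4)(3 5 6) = (1 6 5 2 4)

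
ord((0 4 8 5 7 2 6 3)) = 8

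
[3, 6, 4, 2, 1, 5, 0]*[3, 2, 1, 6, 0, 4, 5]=[6, 5, 0, 1, 2, 4, 3]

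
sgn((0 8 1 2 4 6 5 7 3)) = 1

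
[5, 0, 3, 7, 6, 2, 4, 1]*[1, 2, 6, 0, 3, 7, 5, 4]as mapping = [0→7, 1→1, 2→0, 3→4, 4→5, 5→6, 6→3, 7→2]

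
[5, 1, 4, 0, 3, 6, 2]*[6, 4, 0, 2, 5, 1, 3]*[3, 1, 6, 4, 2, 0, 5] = [1, 2, 0, 5, 6, 4, 3]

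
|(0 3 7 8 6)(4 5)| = 10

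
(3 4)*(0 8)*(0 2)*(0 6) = (0 8 2 6) (3 4) 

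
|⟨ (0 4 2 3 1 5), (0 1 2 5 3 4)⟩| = 720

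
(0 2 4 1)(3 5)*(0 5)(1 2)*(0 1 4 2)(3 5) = (0 4)(1 3)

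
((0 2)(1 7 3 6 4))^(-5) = (0 2)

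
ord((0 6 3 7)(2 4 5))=12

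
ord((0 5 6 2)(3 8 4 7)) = 4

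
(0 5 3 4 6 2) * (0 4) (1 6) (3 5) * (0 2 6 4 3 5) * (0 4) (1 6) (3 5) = (0 3 2 5 4 6 1) 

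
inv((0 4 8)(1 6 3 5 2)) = (0 8 4)(1 2 5 3 6)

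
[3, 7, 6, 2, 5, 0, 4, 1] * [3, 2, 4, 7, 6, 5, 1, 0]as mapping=[0→7, 1→0, 2→1, 3→4, 4→5, 5→3, 6→6, 7→2]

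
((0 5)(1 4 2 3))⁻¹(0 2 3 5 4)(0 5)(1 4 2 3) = (0 2 5 3 1)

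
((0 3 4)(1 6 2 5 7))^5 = (0 4 3)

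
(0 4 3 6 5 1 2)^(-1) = (0 2 1 5 6 3 4)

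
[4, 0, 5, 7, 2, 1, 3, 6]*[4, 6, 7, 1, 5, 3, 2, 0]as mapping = [0→5, 1→4, 2→3, 3→0, 4→7, 5→6, 6→1, 7→2]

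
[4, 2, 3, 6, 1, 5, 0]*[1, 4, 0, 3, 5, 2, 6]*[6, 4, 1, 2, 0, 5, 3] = [5, 6, 2, 3, 0, 1, 4]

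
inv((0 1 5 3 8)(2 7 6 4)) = (0 8 3 5 1)(2 4 6 7)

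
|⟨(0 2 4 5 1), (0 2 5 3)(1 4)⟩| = 360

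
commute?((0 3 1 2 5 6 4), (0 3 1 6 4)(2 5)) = no:(0 3 1 2 5 6 4) * (0 3 1 6 4)(2 5) = (0 1 5 4 3 6), (0 3 1 6 4)(2 5) * (0 3 1 2 5 6 4) = (0 1 4 3 2 6)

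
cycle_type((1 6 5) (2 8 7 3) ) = 3.4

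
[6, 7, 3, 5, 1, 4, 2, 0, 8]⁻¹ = [7, 4, 6, 2, 5, 3, 0, 1, 8]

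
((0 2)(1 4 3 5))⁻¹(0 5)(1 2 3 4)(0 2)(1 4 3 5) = (0 5 3 4)(1 2)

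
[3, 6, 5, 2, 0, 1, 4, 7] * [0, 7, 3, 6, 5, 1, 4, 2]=[6, 4, 1, 3, 0, 7, 5, 2]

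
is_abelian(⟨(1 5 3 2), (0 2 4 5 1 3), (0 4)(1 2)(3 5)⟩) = no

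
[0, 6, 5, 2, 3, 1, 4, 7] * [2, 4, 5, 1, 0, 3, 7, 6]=[2, 7, 3, 5, 1, 4, 0, 6]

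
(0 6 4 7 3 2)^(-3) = (0 7)(2 4)(3 6)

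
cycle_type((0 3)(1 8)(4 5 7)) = 2^2.3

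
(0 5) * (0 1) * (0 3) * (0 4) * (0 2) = (0 5 1 3 4 2)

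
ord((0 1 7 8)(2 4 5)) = 12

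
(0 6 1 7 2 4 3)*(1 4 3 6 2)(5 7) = (0 2 3)(1 5 7)(4 6)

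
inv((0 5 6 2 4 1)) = (0 1 4 2 6 5)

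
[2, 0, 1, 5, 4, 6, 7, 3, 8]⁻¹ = [1, 2, 0, 7, 4, 3, 5, 6, 8]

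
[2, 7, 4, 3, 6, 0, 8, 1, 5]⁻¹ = [5, 7, 0, 3, 2, 8, 4, 1, 6]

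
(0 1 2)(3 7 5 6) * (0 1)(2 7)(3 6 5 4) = (1 7 4 3 2)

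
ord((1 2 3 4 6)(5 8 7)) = 15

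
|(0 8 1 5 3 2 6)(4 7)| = 14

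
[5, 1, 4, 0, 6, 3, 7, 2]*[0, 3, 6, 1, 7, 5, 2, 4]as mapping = [0→5, 1→3, 2→7, 3→0, 4→2, 5→1, 6→4, 7→6]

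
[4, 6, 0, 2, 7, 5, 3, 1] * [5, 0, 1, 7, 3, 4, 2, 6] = [3, 2, 5, 1, 6, 4, 7, 0] 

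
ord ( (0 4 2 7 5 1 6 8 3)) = 9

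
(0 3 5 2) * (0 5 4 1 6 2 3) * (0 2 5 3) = (0 2 3 4 1 6 5)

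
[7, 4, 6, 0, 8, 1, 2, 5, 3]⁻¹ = [3, 5, 6, 8, 1, 7, 2, 0, 4]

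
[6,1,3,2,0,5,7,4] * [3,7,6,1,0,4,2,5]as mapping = [0→2,1→7,2→1,3→6,4→3,5→4,6→5,7→0]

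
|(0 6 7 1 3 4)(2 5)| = 6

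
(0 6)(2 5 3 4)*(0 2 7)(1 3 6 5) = (0 5 6 2 1 3 4 7)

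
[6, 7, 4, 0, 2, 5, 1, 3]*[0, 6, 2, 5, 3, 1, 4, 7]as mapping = [0→4, 1→7, 2→3, 3→0, 4→2, 5→1, 6→6, 7→5]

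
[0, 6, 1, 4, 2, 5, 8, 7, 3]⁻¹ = [0, 2, 4, 8, 3, 5, 1, 7, 6]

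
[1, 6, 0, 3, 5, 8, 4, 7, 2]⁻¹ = [2, 0, 8, 3, 6, 4, 1, 7, 5]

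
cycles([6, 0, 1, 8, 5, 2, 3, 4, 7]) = (0 6 3 8 7 4 5 2 1)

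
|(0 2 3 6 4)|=5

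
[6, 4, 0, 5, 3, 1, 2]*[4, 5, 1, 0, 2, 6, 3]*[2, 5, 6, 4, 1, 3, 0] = [4, 6, 1, 0, 2, 3, 5]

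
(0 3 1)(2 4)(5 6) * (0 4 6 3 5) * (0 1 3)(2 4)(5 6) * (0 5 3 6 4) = (0 4)(1 2 3 6)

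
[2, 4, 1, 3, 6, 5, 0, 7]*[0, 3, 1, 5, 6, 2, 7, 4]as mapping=[0→1, 1→6, 2→3, 3→5, 4→7, 5→2, 6→0, 7→4]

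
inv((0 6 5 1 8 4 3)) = (0 3 4 8 1 5 6)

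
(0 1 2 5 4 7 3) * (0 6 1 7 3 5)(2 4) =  (0 7 5 2)(1 4 3 6)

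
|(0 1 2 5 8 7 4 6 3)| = 9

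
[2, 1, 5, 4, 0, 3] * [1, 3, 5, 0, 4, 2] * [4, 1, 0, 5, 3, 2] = [2, 5, 0, 3, 1, 4]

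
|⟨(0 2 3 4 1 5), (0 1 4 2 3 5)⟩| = 120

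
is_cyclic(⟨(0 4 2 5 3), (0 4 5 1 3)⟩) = no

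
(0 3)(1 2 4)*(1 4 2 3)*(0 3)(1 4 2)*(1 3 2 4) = (0 1)(2 3)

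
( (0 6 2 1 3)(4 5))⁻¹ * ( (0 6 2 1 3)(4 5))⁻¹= (0 1 6 3 2)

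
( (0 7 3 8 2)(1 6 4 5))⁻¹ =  (0 2 8 3 7)(1 5 4 6)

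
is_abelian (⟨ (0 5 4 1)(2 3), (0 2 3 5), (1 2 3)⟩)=no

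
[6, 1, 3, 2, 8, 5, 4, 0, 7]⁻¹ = [7, 1, 3, 2, 6, 5, 0, 8, 4]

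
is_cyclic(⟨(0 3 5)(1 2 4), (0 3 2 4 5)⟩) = no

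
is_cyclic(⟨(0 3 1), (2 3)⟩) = no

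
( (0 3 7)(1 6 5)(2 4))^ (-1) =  (0 7 3)(1 5 6)(2 4)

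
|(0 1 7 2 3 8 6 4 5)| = 9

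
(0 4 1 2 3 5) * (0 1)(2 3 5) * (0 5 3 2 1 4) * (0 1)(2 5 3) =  (0 1 5 4 3)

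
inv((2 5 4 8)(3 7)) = (2 8 4 5)(3 7)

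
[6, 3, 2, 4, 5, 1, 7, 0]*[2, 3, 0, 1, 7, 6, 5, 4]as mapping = [0→5, 1→1, 2→0, 3→7, 4→6, 5→3, 6→4, 7→2]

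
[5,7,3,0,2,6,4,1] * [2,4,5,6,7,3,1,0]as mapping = [0→3,1→0,2→6,3→2,4→5,5→1,6→7,7→4]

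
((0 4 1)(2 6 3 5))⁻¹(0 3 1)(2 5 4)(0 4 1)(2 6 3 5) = (0 4 5)(1 6 2)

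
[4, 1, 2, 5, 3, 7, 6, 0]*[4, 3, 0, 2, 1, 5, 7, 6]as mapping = [0→1, 1→3, 2→0, 3→5, 4→2, 5→6, 6→7, 7→4]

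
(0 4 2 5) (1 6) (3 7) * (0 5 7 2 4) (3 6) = (1 3 2 7 6) 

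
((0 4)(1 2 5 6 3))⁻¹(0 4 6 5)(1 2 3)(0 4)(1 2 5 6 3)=(0 3 6 4)(1 2 5)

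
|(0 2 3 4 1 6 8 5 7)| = 9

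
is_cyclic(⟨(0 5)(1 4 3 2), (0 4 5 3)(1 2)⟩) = no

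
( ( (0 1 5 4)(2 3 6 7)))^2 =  (0 5)(1 4)(2 6)(3 7)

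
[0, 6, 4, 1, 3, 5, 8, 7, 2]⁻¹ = [0, 3, 8, 4, 2, 5, 1, 7, 6]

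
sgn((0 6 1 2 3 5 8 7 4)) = 1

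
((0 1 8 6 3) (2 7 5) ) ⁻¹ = (0 3 6 8 1) (2 5 7) 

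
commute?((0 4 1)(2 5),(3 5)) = no:(0 4 1)(2 5) * (3 5) = (0 4 1)(2 3 5),(3 5) * (0 4 1)(2 5) = (0 4 1)(2 5 3)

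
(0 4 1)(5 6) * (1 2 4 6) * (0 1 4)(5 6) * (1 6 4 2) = (0 5 2)(1 6 4)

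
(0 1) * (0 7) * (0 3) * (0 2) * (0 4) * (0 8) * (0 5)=(0 1 7 3 2 4 8 5) 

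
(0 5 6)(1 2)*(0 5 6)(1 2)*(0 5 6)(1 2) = (1 2)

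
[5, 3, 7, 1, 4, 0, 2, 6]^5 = [5, 3, 6, 1, 4, 0, 7, 2]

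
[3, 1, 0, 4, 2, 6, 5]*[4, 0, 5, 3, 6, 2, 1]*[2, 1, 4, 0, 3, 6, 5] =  [0, 2, 3, 5, 6, 1, 4]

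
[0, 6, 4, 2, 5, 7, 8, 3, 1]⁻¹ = [0, 8, 3, 7, 2, 4, 1, 5, 6]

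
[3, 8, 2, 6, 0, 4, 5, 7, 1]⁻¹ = [4, 8, 2, 0, 5, 6, 3, 7, 1]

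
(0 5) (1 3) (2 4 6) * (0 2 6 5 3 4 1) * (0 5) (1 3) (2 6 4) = (0 1 2 3 5 6 4) 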